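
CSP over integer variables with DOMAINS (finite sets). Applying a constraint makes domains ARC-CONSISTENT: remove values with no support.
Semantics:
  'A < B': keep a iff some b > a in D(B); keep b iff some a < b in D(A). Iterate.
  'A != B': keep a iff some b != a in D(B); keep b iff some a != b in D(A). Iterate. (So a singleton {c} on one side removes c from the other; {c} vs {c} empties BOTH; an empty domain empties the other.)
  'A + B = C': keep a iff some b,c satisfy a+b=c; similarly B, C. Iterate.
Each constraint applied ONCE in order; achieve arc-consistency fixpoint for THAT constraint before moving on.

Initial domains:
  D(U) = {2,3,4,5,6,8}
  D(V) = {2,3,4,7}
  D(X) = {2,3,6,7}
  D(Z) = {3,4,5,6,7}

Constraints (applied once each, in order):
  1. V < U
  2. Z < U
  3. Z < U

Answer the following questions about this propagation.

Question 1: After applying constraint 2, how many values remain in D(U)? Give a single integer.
Constraint 1 (V < U) on D(V)={2,3,4,7} D(U)={2,3,4,5,6,8}: U {2,3,4,5,6,8}->{3,4,5,6,8}
Constraint 2 (Z < U) on D(Z)={3,4,5,6,7} D(U)={3,4,5,6,8}: U {3,4,5,6,8}->{4,5,6,8}
So after constraint 2: D(U)={4,5,6,8}, size = 4

Answer: 4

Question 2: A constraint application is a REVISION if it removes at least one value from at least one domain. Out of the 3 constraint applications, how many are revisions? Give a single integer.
Answer: 2

Derivation:
Constraint 1 (V < U) on D(V)={2,3,4,7} D(U)={2,3,4,5,6,8}: U {2,3,4,5,6,8}->{3,4,5,6,8} => REVISION
Constraint 2 (Z < U) on D(Z)={3,4,5,6,7} D(U)={3,4,5,6,8}: U {3,4,5,6,8}->{4,5,6,8} => REVISION
Constraint 3 (Z < U) on D(Z)={3,4,5,6,7} D(U)={4,5,6,8}: no change => not a revision
Total revisions = 2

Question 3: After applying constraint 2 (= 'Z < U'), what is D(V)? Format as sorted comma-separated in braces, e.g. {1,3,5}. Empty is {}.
Constraint 1 (V < U) on D(V)={2,3,4,7} D(U)={2,3,4,5,6,8}: U {2,3,4,5,6,8}->{3,4,5,6,8}
Constraint 2 (Z < U) on D(Z)={3,4,5,6,7} D(U)={3,4,5,6,8}: U {3,4,5,6,8}->{4,5,6,8}
So after constraint 2: D(V) = {2,3,4,7}

Answer: {2,3,4,7}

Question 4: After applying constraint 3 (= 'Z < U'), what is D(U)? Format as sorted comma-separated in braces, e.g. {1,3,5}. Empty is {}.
Answer: {4,5,6,8}

Derivation:
Constraint 1 (V < U) on D(V)={2,3,4,7} D(U)={2,3,4,5,6,8}: U {2,3,4,5,6,8}->{3,4,5,6,8}
Constraint 2 (Z < U) on D(Z)={3,4,5,6,7} D(U)={3,4,5,6,8}: U {3,4,5,6,8}->{4,5,6,8}
Constraint 3 (Z < U) on D(Z)={3,4,5,6,7} D(U)={4,5,6,8}: no change
So after constraint 3: D(U) = {4,5,6,8}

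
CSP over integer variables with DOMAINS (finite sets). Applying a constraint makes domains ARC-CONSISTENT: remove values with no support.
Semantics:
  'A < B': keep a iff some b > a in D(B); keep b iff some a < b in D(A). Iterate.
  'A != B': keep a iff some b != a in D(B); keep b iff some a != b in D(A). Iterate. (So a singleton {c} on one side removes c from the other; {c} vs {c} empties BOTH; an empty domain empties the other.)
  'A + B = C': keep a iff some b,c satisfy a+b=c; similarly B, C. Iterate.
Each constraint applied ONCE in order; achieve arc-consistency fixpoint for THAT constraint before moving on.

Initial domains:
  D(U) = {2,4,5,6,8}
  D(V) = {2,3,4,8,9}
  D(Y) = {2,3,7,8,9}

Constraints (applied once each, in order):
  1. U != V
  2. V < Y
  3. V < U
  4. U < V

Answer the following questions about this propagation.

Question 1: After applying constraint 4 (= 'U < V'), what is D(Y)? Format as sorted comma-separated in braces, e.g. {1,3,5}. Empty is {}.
Constraint 1 (U != V) on D(U)={2,4,5,6,8} D(V)={2,3,4,8,9}: no change
Constraint 2 (V < Y) on D(V)={2,3,4,8,9} D(Y)={2,3,7,8,9}: V {2,3,4,8,9}->{2,3,4,8}; Y {2,3,7,8,9}->{3,7,8,9}
Constraint 3 (V < U) on D(V)={2,3,4,8} D(U)={2,4,5,6,8}: V {2,3,4,8}->{2,3,4}; U {2,4,5,6,8}->{4,5,6,8}
Constraint 4 (U < V) on D(U)={4,5,6,8} D(V)={2,3,4}: U {4,5,6,8}->{}; V {2,3,4}->{}
So after constraint 4: D(Y) = {3,7,8,9}

Answer: {3,7,8,9}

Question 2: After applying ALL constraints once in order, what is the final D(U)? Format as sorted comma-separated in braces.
Constraint 1 (U != V) on D(U)={2,4,5,6,8} D(V)={2,3,4,8,9}: no change
Constraint 2 (V < Y) on D(V)={2,3,4,8,9} D(Y)={2,3,7,8,9}: V {2,3,4,8,9}->{2,3,4,8}; Y {2,3,7,8,9}->{3,7,8,9}
Constraint 3 (V < U) on D(V)={2,3,4,8} D(U)={2,4,5,6,8}: V {2,3,4,8}->{2,3,4}; U {2,4,5,6,8}->{4,5,6,8}
Constraint 4 (U < V) on D(U)={4,5,6,8} D(V)={2,3,4}: U {4,5,6,8}->{}; V {2,3,4}->{}
So after all 4 constraints: D(U) = {}

Answer: {}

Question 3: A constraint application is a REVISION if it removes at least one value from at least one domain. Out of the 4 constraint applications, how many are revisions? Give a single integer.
Answer: 3

Derivation:
Constraint 1 (U != V) on D(U)={2,4,5,6,8} D(V)={2,3,4,8,9}: no change => not a revision
Constraint 2 (V < Y) on D(V)={2,3,4,8,9} D(Y)={2,3,7,8,9}: V {2,3,4,8,9}->{2,3,4,8}; Y {2,3,7,8,9}->{3,7,8,9} => REVISION
Constraint 3 (V < U) on D(V)={2,3,4,8} D(U)={2,4,5,6,8}: V {2,3,4,8}->{2,3,4}; U {2,4,5,6,8}->{4,5,6,8} => REVISION
Constraint 4 (U < V) on D(U)={4,5,6,8} D(V)={2,3,4}: U {4,5,6,8}->{}; V {2,3,4}->{} => REVISION
Total revisions = 3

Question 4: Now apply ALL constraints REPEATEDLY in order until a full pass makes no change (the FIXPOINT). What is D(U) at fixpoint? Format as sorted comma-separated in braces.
pass 0 (initial): D(U)={2,4,5,6,8}
pass 1: U {2,4,5,6,8}->{}; V {2,3,4,8,9}->{}; Y {2,3,7,8,9}->{3,7,8,9}
pass 2: Y {3,7,8,9}->{}
pass 3: no change
Fixpoint after 3 passes: D(U) = {}

Answer: {}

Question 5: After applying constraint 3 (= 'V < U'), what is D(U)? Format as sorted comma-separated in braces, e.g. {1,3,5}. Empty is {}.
Answer: {4,5,6,8}

Derivation:
Constraint 1 (U != V) on D(U)={2,4,5,6,8} D(V)={2,3,4,8,9}: no change
Constraint 2 (V < Y) on D(V)={2,3,4,8,9} D(Y)={2,3,7,8,9}: V {2,3,4,8,9}->{2,3,4,8}; Y {2,3,7,8,9}->{3,7,8,9}
Constraint 3 (V < U) on D(V)={2,3,4,8} D(U)={2,4,5,6,8}: V {2,3,4,8}->{2,3,4}; U {2,4,5,6,8}->{4,5,6,8}
So after constraint 3: D(U) = {4,5,6,8}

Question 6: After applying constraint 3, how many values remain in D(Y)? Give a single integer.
Constraint 1 (U != V) on D(U)={2,4,5,6,8} D(V)={2,3,4,8,9}: no change
Constraint 2 (V < Y) on D(V)={2,3,4,8,9} D(Y)={2,3,7,8,9}: V {2,3,4,8,9}->{2,3,4,8}; Y {2,3,7,8,9}->{3,7,8,9}
Constraint 3 (V < U) on D(V)={2,3,4,8} D(U)={2,4,5,6,8}: V {2,3,4,8}->{2,3,4}; U {2,4,5,6,8}->{4,5,6,8}
So after constraint 3: D(Y)={3,7,8,9}, size = 4

Answer: 4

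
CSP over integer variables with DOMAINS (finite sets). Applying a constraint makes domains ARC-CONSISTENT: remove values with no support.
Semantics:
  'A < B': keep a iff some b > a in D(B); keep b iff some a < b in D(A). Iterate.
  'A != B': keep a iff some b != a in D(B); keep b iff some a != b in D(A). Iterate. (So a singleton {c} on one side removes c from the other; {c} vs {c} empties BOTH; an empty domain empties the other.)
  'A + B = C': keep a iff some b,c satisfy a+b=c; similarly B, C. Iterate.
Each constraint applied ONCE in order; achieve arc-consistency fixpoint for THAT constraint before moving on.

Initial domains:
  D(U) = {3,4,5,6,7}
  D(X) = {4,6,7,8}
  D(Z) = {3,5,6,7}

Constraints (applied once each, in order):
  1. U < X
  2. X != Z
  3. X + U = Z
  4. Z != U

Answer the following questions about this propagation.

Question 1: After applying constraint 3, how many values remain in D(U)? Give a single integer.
Constraint 1 (U < X) on D(U)={3,4,5,6,7} D(X)={4,6,7,8}: no change
Constraint 2 (X != Z) on D(X)={4,6,7,8} D(Z)={3,5,6,7}: no change
Constraint 3 (X + U = Z) on D(X)={4,6,7,8} D(U)={3,4,5,6,7} D(Z)={3,5,6,7}: X {4,6,7,8}->{4}; U {3,4,5,6,7}->{3}; Z {3,5,6,7}->{7}
So after constraint 3: D(U)={3}, size = 1

Answer: 1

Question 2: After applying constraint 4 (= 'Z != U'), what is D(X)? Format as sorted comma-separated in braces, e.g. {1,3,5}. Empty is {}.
Answer: {4}

Derivation:
Constraint 1 (U < X) on D(U)={3,4,5,6,7} D(X)={4,6,7,8}: no change
Constraint 2 (X != Z) on D(X)={4,6,7,8} D(Z)={3,5,6,7}: no change
Constraint 3 (X + U = Z) on D(X)={4,6,7,8} D(U)={3,4,5,6,7} D(Z)={3,5,6,7}: X {4,6,7,8}->{4}; U {3,4,5,6,7}->{3}; Z {3,5,6,7}->{7}
Constraint 4 (Z != U) on D(Z)={7} D(U)={3}: no change
So after constraint 4: D(X) = {4}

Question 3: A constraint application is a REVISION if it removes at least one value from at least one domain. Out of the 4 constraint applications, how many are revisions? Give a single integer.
Constraint 1 (U < X) on D(U)={3,4,5,6,7} D(X)={4,6,7,8}: no change => not a revision
Constraint 2 (X != Z) on D(X)={4,6,7,8} D(Z)={3,5,6,7}: no change => not a revision
Constraint 3 (X + U = Z) on D(X)={4,6,7,8} D(U)={3,4,5,6,7} D(Z)={3,5,6,7}: X {4,6,7,8}->{4}; U {3,4,5,6,7}->{3}; Z {3,5,6,7}->{7} => REVISION
Constraint 4 (Z != U) on D(Z)={7} D(U)={3}: no change => not a revision
Total revisions = 1

Answer: 1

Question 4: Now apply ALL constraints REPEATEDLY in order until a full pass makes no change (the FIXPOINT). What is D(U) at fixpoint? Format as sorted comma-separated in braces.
Answer: {3}

Derivation:
pass 0 (initial): D(U)={3,4,5,6,7}
pass 1: U {3,4,5,6,7}->{3}; X {4,6,7,8}->{4}; Z {3,5,6,7}->{7}
pass 2: no change
Fixpoint after 2 passes: D(U) = {3}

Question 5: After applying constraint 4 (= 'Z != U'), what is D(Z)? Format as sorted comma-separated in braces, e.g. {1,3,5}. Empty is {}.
Answer: {7}

Derivation:
Constraint 1 (U < X) on D(U)={3,4,5,6,7} D(X)={4,6,7,8}: no change
Constraint 2 (X != Z) on D(X)={4,6,7,8} D(Z)={3,5,6,7}: no change
Constraint 3 (X + U = Z) on D(X)={4,6,7,8} D(U)={3,4,5,6,7} D(Z)={3,5,6,7}: X {4,6,7,8}->{4}; U {3,4,5,6,7}->{3}; Z {3,5,6,7}->{7}
Constraint 4 (Z != U) on D(Z)={7} D(U)={3}: no change
So after constraint 4: D(Z) = {7}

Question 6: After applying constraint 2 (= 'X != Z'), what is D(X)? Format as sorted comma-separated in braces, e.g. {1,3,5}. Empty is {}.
Constraint 1 (U < X) on D(U)={3,4,5,6,7} D(X)={4,6,7,8}: no change
Constraint 2 (X != Z) on D(X)={4,6,7,8} D(Z)={3,5,6,7}: no change
So after constraint 2: D(X) = {4,6,7,8}

Answer: {4,6,7,8}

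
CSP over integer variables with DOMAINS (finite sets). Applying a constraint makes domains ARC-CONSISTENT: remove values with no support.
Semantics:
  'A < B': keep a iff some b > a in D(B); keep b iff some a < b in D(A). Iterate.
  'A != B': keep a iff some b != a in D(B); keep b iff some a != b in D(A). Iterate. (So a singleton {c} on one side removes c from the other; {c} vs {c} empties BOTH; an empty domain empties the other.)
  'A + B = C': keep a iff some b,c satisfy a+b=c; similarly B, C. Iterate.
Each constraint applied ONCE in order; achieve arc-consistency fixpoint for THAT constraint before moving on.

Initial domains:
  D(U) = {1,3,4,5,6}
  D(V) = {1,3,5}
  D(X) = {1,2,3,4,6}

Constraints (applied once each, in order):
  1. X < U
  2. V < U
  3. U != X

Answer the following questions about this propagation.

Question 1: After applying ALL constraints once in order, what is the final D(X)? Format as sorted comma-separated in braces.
Constraint 1 (X < U) on D(X)={1,2,3,4,6} D(U)={1,3,4,5,6}: X {1,2,3,4,6}->{1,2,3,4}; U {1,3,4,5,6}->{3,4,5,6}
Constraint 2 (V < U) on D(V)={1,3,5} D(U)={3,4,5,6}: no change
Constraint 3 (U != X) on D(U)={3,4,5,6} D(X)={1,2,3,4}: no change
So after all 3 constraints: D(X) = {1,2,3,4}

Answer: {1,2,3,4}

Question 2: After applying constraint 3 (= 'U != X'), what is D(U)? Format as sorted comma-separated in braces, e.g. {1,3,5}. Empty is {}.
Answer: {3,4,5,6}

Derivation:
Constraint 1 (X < U) on D(X)={1,2,3,4,6} D(U)={1,3,4,5,6}: X {1,2,3,4,6}->{1,2,3,4}; U {1,3,4,5,6}->{3,4,5,6}
Constraint 2 (V < U) on D(V)={1,3,5} D(U)={3,4,5,6}: no change
Constraint 3 (U != X) on D(U)={3,4,5,6} D(X)={1,2,3,4}: no change
So after constraint 3: D(U) = {3,4,5,6}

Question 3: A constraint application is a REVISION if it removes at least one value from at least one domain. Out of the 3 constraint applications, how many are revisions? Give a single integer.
Constraint 1 (X < U) on D(X)={1,2,3,4,6} D(U)={1,3,4,5,6}: X {1,2,3,4,6}->{1,2,3,4}; U {1,3,4,5,6}->{3,4,5,6} => REVISION
Constraint 2 (V < U) on D(V)={1,3,5} D(U)={3,4,5,6}: no change => not a revision
Constraint 3 (U != X) on D(U)={3,4,5,6} D(X)={1,2,3,4}: no change => not a revision
Total revisions = 1

Answer: 1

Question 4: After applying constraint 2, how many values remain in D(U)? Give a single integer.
Constraint 1 (X < U) on D(X)={1,2,3,4,6} D(U)={1,3,4,5,6}: X {1,2,3,4,6}->{1,2,3,4}; U {1,3,4,5,6}->{3,4,5,6}
Constraint 2 (V < U) on D(V)={1,3,5} D(U)={3,4,5,6}: no change
So after constraint 2: D(U)={3,4,5,6}, size = 4

Answer: 4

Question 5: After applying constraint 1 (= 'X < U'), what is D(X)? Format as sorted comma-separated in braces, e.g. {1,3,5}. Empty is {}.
Constraint 1 (X < U) on D(X)={1,2,3,4,6} D(U)={1,3,4,5,6}: X {1,2,3,4,6}->{1,2,3,4}; U {1,3,4,5,6}->{3,4,5,6}
So after constraint 1: D(X) = {1,2,3,4}

Answer: {1,2,3,4}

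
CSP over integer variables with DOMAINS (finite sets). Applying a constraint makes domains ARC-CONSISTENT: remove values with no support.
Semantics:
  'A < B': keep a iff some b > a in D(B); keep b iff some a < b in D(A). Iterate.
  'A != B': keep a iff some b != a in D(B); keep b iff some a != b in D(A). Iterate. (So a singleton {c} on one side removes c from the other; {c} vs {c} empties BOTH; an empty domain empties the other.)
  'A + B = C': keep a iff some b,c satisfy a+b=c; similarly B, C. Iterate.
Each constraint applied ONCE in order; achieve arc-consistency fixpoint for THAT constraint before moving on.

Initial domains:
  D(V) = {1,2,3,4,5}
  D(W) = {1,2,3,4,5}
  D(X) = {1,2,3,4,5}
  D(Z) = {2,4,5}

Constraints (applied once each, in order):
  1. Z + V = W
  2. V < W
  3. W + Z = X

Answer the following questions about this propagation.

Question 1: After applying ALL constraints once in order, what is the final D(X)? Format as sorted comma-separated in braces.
Answer: {5}

Derivation:
Constraint 1 (Z + V = W) on D(Z)={2,4,5} D(V)={1,2,3,4,5} D(W)={1,2,3,4,5}: Z {2,4,5}->{2,4}; V {1,2,3,4,5}->{1,2,3}; W {1,2,3,4,5}->{3,4,5}
Constraint 2 (V < W) on D(V)={1,2,3} D(W)={3,4,5}: no change
Constraint 3 (W + Z = X) on D(W)={3,4,5} D(Z)={2,4} D(X)={1,2,3,4,5}: W {3,4,5}->{3}; Z {2,4}->{2}; X {1,2,3,4,5}->{5}
So after all 3 constraints: D(X) = {5}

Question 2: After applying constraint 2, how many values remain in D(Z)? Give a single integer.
Constraint 1 (Z + V = W) on D(Z)={2,4,5} D(V)={1,2,3,4,5} D(W)={1,2,3,4,5}: Z {2,4,5}->{2,4}; V {1,2,3,4,5}->{1,2,3}; W {1,2,3,4,5}->{3,4,5}
Constraint 2 (V < W) on D(V)={1,2,3} D(W)={3,4,5}: no change
So after constraint 2: D(Z)={2,4}, size = 2

Answer: 2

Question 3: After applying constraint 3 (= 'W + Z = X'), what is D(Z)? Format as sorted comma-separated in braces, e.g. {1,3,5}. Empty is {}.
Constraint 1 (Z + V = W) on D(Z)={2,4,5} D(V)={1,2,3,4,5} D(W)={1,2,3,4,5}: Z {2,4,5}->{2,4}; V {1,2,3,4,5}->{1,2,3}; W {1,2,3,4,5}->{3,4,5}
Constraint 2 (V < W) on D(V)={1,2,3} D(W)={3,4,5}: no change
Constraint 3 (W + Z = X) on D(W)={3,4,5} D(Z)={2,4} D(X)={1,2,3,4,5}: W {3,4,5}->{3}; Z {2,4}->{2}; X {1,2,3,4,5}->{5}
So after constraint 3: D(Z) = {2}

Answer: {2}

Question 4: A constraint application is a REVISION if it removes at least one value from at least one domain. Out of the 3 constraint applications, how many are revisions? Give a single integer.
Constraint 1 (Z + V = W) on D(Z)={2,4,5} D(V)={1,2,3,4,5} D(W)={1,2,3,4,5}: Z {2,4,5}->{2,4}; V {1,2,3,4,5}->{1,2,3}; W {1,2,3,4,5}->{3,4,5} => REVISION
Constraint 2 (V < W) on D(V)={1,2,3} D(W)={3,4,5}: no change => not a revision
Constraint 3 (W + Z = X) on D(W)={3,4,5} D(Z)={2,4} D(X)={1,2,3,4,5}: W {3,4,5}->{3}; Z {2,4}->{2}; X {1,2,3,4,5}->{5} => REVISION
Total revisions = 2

Answer: 2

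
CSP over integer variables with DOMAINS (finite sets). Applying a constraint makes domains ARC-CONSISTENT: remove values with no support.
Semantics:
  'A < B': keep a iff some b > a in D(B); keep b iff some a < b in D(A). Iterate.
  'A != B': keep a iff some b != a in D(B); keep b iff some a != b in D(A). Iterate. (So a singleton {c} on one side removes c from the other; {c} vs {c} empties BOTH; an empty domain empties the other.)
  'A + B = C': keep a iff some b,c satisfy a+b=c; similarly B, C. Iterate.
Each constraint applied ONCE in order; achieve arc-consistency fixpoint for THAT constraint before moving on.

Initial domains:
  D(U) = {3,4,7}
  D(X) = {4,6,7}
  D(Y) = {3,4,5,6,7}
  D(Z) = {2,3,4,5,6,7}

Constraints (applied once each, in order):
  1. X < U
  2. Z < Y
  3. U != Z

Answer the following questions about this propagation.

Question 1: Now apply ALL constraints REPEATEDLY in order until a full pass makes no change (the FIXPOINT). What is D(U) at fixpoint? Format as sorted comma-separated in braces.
pass 0 (initial): D(U)={3,4,7}
pass 1: U {3,4,7}->{7}; X {4,6,7}->{4,6}; Z {2,3,4,5,6,7}->{2,3,4,5,6}
pass 2: no change
Fixpoint after 2 passes: D(U) = {7}

Answer: {7}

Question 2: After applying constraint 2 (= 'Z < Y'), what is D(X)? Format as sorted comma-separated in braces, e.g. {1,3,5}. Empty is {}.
Constraint 1 (X < U) on D(X)={4,6,7} D(U)={3,4,7}: X {4,6,7}->{4,6}; U {3,4,7}->{7}
Constraint 2 (Z < Y) on D(Z)={2,3,4,5,6,7} D(Y)={3,4,5,6,7}: Z {2,3,4,5,6,7}->{2,3,4,5,6}
So after constraint 2: D(X) = {4,6}

Answer: {4,6}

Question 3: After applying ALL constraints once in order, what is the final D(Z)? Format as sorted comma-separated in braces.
Constraint 1 (X < U) on D(X)={4,6,7} D(U)={3,4,7}: X {4,6,7}->{4,6}; U {3,4,7}->{7}
Constraint 2 (Z < Y) on D(Z)={2,3,4,5,6,7} D(Y)={3,4,5,6,7}: Z {2,3,4,5,6,7}->{2,3,4,5,6}
Constraint 3 (U != Z) on D(U)={7} D(Z)={2,3,4,5,6}: no change
So after all 3 constraints: D(Z) = {2,3,4,5,6}

Answer: {2,3,4,5,6}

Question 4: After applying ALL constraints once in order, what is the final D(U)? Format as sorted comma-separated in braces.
Constraint 1 (X < U) on D(X)={4,6,7} D(U)={3,4,7}: X {4,6,7}->{4,6}; U {3,4,7}->{7}
Constraint 2 (Z < Y) on D(Z)={2,3,4,5,6,7} D(Y)={3,4,5,6,7}: Z {2,3,4,5,6,7}->{2,3,4,5,6}
Constraint 3 (U != Z) on D(U)={7} D(Z)={2,3,4,5,6}: no change
So after all 3 constraints: D(U) = {7}

Answer: {7}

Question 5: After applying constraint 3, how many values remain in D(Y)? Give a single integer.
Answer: 5

Derivation:
Constraint 1 (X < U) on D(X)={4,6,7} D(U)={3,4,7}: X {4,6,7}->{4,6}; U {3,4,7}->{7}
Constraint 2 (Z < Y) on D(Z)={2,3,4,5,6,7} D(Y)={3,4,5,6,7}: Z {2,3,4,5,6,7}->{2,3,4,5,6}
Constraint 3 (U != Z) on D(U)={7} D(Z)={2,3,4,5,6}: no change
So after constraint 3: D(Y)={3,4,5,6,7}, size = 5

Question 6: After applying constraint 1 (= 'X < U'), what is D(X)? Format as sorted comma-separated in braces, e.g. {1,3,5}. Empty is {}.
Answer: {4,6}

Derivation:
Constraint 1 (X < U) on D(X)={4,6,7} D(U)={3,4,7}: X {4,6,7}->{4,6}; U {3,4,7}->{7}
So after constraint 1: D(X) = {4,6}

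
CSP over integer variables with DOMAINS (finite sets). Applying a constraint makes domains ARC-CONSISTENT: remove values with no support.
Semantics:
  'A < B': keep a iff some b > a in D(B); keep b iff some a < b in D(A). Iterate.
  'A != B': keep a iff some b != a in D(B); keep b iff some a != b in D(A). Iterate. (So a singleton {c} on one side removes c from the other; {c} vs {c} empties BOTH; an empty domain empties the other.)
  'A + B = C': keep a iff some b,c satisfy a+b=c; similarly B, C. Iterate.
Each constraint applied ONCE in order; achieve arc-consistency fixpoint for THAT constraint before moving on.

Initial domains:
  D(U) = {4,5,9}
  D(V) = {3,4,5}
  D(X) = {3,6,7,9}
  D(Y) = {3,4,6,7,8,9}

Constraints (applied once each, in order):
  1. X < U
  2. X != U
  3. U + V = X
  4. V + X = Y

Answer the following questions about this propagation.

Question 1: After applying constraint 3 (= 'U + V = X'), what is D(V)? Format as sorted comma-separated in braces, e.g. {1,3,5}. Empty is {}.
Constraint 1 (X < U) on D(X)={3,6,7,9} D(U)={4,5,9}: X {3,6,7,9}->{3,6,7}
Constraint 2 (X != U) on D(X)={3,6,7} D(U)={4,5,9}: no change
Constraint 3 (U + V = X) on D(U)={4,5,9} D(V)={3,4,5} D(X)={3,6,7}: U {4,5,9}->{4}; V {3,4,5}->{3}; X {3,6,7}->{7}
So after constraint 3: D(V) = {3}

Answer: {3}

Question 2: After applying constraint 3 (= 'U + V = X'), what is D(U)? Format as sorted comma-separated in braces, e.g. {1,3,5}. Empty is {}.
Answer: {4}

Derivation:
Constraint 1 (X < U) on D(X)={3,6,7,9} D(U)={4,5,9}: X {3,6,7,9}->{3,6,7}
Constraint 2 (X != U) on D(X)={3,6,7} D(U)={4,5,9}: no change
Constraint 3 (U + V = X) on D(U)={4,5,9} D(V)={3,4,5} D(X)={3,6,7}: U {4,5,9}->{4}; V {3,4,5}->{3}; X {3,6,7}->{7}
So after constraint 3: D(U) = {4}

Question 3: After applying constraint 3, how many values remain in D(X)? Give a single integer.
Answer: 1

Derivation:
Constraint 1 (X < U) on D(X)={3,6,7,9} D(U)={4,5,9}: X {3,6,7,9}->{3,6,7}
Constraint 2 (X != U) on D(X)={3,6,7} D(U)={4,5,9}: no change
Constraint 3 (U + V = X) on D(U)={4,5,9} D(V)={3,4,5} D(X)={3,6,7}: U {4,5,9}->{4}; V {3,4,5}->{3}; X {3,6,7}->{7}
So after constraint 3: D(X)={7}, size = 1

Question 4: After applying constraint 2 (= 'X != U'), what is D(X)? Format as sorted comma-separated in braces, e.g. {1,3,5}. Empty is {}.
Answer: {3,6,7}

Derivation:
Constraint 1 (X < U) on D(X)={3,6,7,9} D(U)={4,5,9}: X {3,6,7,9}->{3,6,7}
Constraint 2 (X != U) on D(X)={3,6,7} D(U)={4,5,9}: no change
So after constraint 2: D(X) = {3,6,7}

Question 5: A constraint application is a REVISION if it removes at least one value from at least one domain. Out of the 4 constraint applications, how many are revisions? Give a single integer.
Answer: 3

Derivation:
Constraint 1 (X < U) on D(X)={3,6,7,9} D(U)={4,5,9}: X {3,6,7,9}->{3,6,7} => REVISION
Constraint 2 (X != U) on D(X)={3,6,7} D(U)={4,5,9}: no change => not a revision
Constraint 3 (U + V = X) on D(U)={4,5,9} D(V)={3,4,5} D(X)={3,6,7}: U {4,5,9}->{4}; V {3,4,5}->{3}; X {3,6,7}->{7} => REVISION
Constraint 4 (V + X = Y) on D(V)={3} D(X)={7} D(Y)={3,4,6,7,8,9}: V {3}->{}; X {7}->{}; Y {3,4,6,7,8,9}->{} => REVISION
Total revisions = 3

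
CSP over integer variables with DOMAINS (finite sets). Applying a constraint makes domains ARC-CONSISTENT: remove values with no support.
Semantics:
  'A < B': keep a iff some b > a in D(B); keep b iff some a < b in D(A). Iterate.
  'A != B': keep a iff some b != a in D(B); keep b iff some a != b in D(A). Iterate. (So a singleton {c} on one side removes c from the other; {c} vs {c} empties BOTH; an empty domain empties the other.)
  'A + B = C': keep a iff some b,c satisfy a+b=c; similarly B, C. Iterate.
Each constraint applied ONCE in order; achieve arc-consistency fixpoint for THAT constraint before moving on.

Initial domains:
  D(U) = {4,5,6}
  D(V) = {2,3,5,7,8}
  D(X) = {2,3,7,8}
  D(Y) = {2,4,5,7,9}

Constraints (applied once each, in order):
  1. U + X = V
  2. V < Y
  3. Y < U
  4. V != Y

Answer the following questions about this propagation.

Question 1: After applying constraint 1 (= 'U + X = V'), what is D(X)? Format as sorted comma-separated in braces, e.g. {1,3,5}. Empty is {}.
Answer: {2,3}

Derivation:
Constraint 1 (U + X = V) on D(U)={4,5,6} D(X)={2,3,7,8} D(V)={2,3,5,7,8}: X {2,3,7,8}->{2,3}; V {2,3,5,7,8}->{7,8}
So after constraint 1: D(X) = {2,3}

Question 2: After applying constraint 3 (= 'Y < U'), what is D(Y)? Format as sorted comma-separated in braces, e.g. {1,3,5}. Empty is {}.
Constraint 1 (U + X = V) on D(U)={4,5,6} D(X)={2,3,7,8} D(V)={2,3,5,7,8}: X {2,3,7,8}->{2,3}; V {2,3,5,7,8}->{7,8}
Constraint 2 (V < Y) on D(V)={7,8} D(Y)={2,4,5,7,9}: Y {2,4,5,7,9}->{9}
Constraint 3 (Y < U) on D(Y)={9} D(U)={4,5,6}: Y {9}->{}; U {4,5,6}->{}
So after constraint 3: D(Y) = {}

Answer: {}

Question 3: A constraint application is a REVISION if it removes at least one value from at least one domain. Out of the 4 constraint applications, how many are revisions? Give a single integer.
Constraint 1 (U + X = V) on D(U)={4,5,6} D(X)={2,3,7,8} D(V)={2,3,5,7,8}: X {2,3,7,8}->{2,3}; V {2,3,5,7,8}->{7,8} => REVISION
Constraint 2 (V < Y) on D(V)={7,8} D(Y)={2,4,5,7,9}: Y {2,4,5,7,9}->{9} => REVISION
Constraint 3 (Y < U) on D(Y)={9} D(U)={4,5,6}: Y {9}->{}; U {4,5,6}->{} => REVISION
Constraint 4 (V != Y) on D(V)={7,8} D(Y)={}: V {7,8}->{} => REVISION
Total revisions = 4

Answer: 4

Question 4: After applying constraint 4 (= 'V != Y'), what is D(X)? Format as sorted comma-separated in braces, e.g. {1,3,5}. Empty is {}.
Answer: {2,3}

Derivation:
Constraint 1 (U + X = V) on D(U)={4,5,6} D(X)={2,3,7,8} D(V)={2,3,5,7,8}: X {2,3,7,8}->{2,3}; V {2,3,5,7,8}->{7,8}
Constraint 2 (V < Y) on D(V)={7,8} D(Y)={2,4,5,7,9}: Y {2,4,5,7,9}->{9}
Constraint 3 (Y < U) on D(Y)={9} D(U)={4,5,6}: Y {9}->{}; U {4,5,6}->{}
Constraint 4 (V != Y) on D(V)={7,8} D(Y)={}: V {7,8}->{}
So after constraint 4: D(X) = {2,3}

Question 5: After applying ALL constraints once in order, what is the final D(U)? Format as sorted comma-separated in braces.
Constraint 1 (U + X = V) on D(U)={4,5,6} D(X)={2,3,7,8} D(V)={2,3,5,7,8}: X {2,3,7,8}->{2,3}; V {2,3,5,7,8}->{7,8}
Constraint 2 (V < Y) on D(V)={7,8} D(Y)={2,4,5,7,9}: Y {2,4,5,7,9}->{9}
Constraint 3 (Y < U) on D(Y)={9} D(U)={4,5,6}: Y {9}->{}; U {4,5,6}->{}
Constraint 4 (V != Y) on D(V)={7,8} D(Y)={}: V {7,8}->{}
So after all 4 constraints: D(U) = {}

Answer: {}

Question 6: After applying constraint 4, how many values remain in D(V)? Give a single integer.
Answer: 0

Derivation:
Constraint 1 (U + X = V) on D(U)={4,5,6} D(X)={2,3,7,8} D(V)={2,3,5,7,8}: X {2,3,7,8}->{2,3}; V {2,3,5,7,8}->{7,8}
Constraint 2 (V < Y) on D(V)={7,8} D(Y)={2,4,5,7,9}: Y {2,4,5,7,9}->{9}
Constraint 3 (Y < U) on D(Y)={9} D(U)={4,5,6}: Y {9}->{}; U {4,5,6}->{}
Constraint 4 (V != Y) on D(V)={7,8} D(Y)={}: V {7,8}->{}
So after constraint 4: D(V)={}, size = 0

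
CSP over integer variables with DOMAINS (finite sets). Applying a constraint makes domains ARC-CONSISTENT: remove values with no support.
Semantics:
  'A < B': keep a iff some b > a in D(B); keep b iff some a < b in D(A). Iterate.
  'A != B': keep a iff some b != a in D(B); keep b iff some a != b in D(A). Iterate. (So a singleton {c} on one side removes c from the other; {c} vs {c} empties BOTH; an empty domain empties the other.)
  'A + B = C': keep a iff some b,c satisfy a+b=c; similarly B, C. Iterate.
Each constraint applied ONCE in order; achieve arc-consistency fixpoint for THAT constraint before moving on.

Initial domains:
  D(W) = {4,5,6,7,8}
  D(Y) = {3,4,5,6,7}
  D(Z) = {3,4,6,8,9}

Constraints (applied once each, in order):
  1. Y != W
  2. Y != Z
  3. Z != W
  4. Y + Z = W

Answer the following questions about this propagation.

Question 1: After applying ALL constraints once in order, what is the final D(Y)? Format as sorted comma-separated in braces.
Answer: {3,4,5}

Derivation:
Constraint 1 (Y != W) on D(Y)={3,4,5,6,7} D(W)={4,5,6,7,8}: no change
Constraint 2 (Y != Z) on D(Y)={3,4,5,6,7} D(Z)={3,4,6,8,9}: no change
Constraint 3 (Z != W) on D(Z)={3,4,6,8,9} D(W)={4,5,6,7,8}: no change
Constraint 4 (Y + Z = W) on D(Y)={3,4,5,6,7} D(Z)={3,4,6,8,9} D(W)={4,5,6,7,8}: Y {3,4,5,6,7}->{3,4,5}; Z {3,4,6,8,9}->{3,4}; W {4,5,6,7,8}->{6,7,8}
So after all 4 constraints: D(Y) = {3,4,5}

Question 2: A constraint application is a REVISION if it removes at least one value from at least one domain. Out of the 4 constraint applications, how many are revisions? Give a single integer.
Answer: 1

Derivation:
Constraint 1 (Y != W) on D(Y)={3,4,5,6,7} D(W)={4,5,6,7,8}: no change => not a revision
Constraint 2 (Y != Z) on D(Y)={3,4,5,6,7} D(Z)={3,4,6,8,9}: no change => not a revision
Constraint 3 (Z != W) on D(Z)={3,4,6,8,9} D(W)={4,5,6,7,8}: no change => not a revision
Constraint 4 (Y + Z = W) on D(Y)={3,4,5,6,7} D(Z)={3,4,6,8,9} D(W)={4,5,6,7,8}: Y {3,4,5,6,7}->{3,4,5}; Z {3,4,6,8,9}->{3,4}; W {4,5,6,7,8}->{6,7,8} => REVISION
Total revisions = 1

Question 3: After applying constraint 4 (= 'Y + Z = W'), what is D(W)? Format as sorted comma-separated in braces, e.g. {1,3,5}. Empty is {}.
Answer: {6,7,8}

Derivation:
Constraint 1 (Y != W) on D(Y)={3,4,5,6,7} D(W)={4,5,6,7,8}: no change
Constraint 2 (Y != Z) on D(Y)={3,4,5,6,7} D(Z)={3,4,6,8,9}: no change
Constraint 3 (Z != W) on D(Z)={3,4,6,8,9} D(W)={4,5,6,7,8}: no change
Constraint 4 (Y + Z = W) on D(Y)={3,4,5,6,7} D(Z)={3,4,6,8,9} D(W)={4,5,6,7,8}: Y {3,4,5,6,7}->{3,4,5}; Z {3,4,6,8,9}->{3,4}; W {4,5,6,7,8}->{6,7,8}
So after constraint 4: D(W) = {6,7,8}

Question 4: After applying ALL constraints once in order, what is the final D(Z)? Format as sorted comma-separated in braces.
Answer: {3,4}

Derivation:
Constraint 1 (Y != W) on D(Y)={3,4,5,6,7} D(W)={4,5,6,7,8}: no change
Constraint 2 (Y != Z) on D(Y)={3,4,5,6,7} D(Z)={3,4,6,8,9}: no change
Constraint 3 (Z != W) on D(Z)={3,4,6,8,9} D(W)={4,5,6,7,8}: no change
Constraint 4 (Y + Z = W) on D(Y)={3,4,5,6,7} D(Z)={3,4,6,8,9} D(W)={4,5,6,7,8}: Y {3,4,5,6,7}->{3,4,5}; Z {3,4,6,8,9}->{3,4}; W {4,5,6,7,8}->{6,7,8}
So after all 4 constraints: D(Z) = {3,4}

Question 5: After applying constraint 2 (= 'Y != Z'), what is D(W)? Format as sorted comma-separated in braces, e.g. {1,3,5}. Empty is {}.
Answer: {4,5,6,7,8}

Derivation:
Constraint 1 (Y != W) on D(Y)={3,4,5,6,7} D(W)={4,5,6,7,8}: no change
Constraint 2 (Y != Z) on D(Y)={3,4,5,6,7} D(Z)={3,4,6,8,9}: no change
So after constraint 2: D(W) = {4,5,6,7,8}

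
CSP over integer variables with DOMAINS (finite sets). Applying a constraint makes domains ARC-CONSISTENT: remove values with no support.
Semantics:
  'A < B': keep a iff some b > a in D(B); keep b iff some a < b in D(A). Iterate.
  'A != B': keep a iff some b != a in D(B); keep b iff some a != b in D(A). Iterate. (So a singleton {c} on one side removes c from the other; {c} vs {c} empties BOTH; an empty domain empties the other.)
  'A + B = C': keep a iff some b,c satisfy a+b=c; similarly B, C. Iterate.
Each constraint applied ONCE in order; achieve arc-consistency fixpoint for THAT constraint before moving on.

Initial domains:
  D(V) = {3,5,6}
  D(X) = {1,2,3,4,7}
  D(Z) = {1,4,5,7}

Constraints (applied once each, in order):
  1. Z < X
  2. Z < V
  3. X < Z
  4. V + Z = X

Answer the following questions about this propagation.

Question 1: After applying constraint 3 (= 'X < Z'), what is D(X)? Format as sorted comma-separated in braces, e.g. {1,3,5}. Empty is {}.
Constraint 1 (Z < X) on D(Z)={1,4,5,7} D(X)={1,2,3,4,7}: Z {1,4,5,7}->{1,4,5}; X {1,2,3,4,7}->{2,3,4,7}
Constraint 2 (Z < V) on D(Z)={1,4,5} D(V)={3,5,6}: no change
Constraint 3 (X < Z) on D(X)={2,3,4,7} D(Z)={1,4,5}: X {2,3,4,7}->{2,3,4}; Z {1,4,5}->{4,5}
So after constraint 3: D(X) = {2,3,4}

Answer: {2,3,4}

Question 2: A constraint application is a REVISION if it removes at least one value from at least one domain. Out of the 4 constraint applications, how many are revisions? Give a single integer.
Answer: 3

Derivation:
Constraint 1 (Z < X) on D(Z)={1,4,5,7} D(X)={1,2,3,4,7}: Z {1,4,5,7}->{1,4,5}; X {1,2,3,4,7}->{2,3,4,7} => REVISION
Constraint 2 (Z < V) on D(Z)={1,4,5} D(V)={3,5,6}: no change => not a revision
Constraint 3 (X < Z) on D(X)={2,3,4,7} D(Z)={1,4,5}: X {2,3,4,7}->{2,3,4}; Z {1,4,5}->{4,5} => REVISION
Constraint 4 (V + Z = X) on D(V)={3,5,6} D(Z)={4,5} D(X)={2,3,4}: V {3,5,6}->{}; Z {4,5}->{}; X {2,3,4}->{} => REVISION
Total revisions = 3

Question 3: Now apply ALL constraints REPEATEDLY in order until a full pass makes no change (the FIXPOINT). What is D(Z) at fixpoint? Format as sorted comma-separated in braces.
Answer: {}

Derivation:
pass 0 (initial): D(Z)={1,4,5,7}
pass 1: V {3,5,6}->{}; X {1,2,3,4,7}->{}; Z {1,4,5,7}->{}
pass 2: no change
Fixpoint after 2 passes: D(Z) = {}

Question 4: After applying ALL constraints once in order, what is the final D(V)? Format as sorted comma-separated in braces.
Answer: {}

Derivation:
Constraint 1 (Z < X) on D(Z)={1,4,5,7} D(X)={1,2,3,4,7}: Z {1,4,5,7}->{1,4,5}; X {1,2,3,4,7}->{2,3,4,7}
Constraint 2 (Z < V) on D(Z)={1,4,5} D(V)={3,5,6}: no change
Constraint 3 (X < Z) on D(X)={2,3,4,7} D(Z)={1,4,5}: X {2,3,4,7}->{2,3,4}; Z {1,4,5}->{4,5}
Constraint 4 (V + Z = X) on D(V)={3,5,6} D(Z)={4,5} D(X)={2,3,4}: V {3,5,6}->{}; Z {4,5}->{}; X {2,3,4}->{}
So after all 4 constraints: D(V) = {}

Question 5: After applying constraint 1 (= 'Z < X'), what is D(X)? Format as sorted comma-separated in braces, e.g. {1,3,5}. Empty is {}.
Answer: {2,3,4,7}

Derivation:
Constraint 1 (Z < X) on D(Z)={1,4,5,7} D(X)={1,2,3,4,7}: Z {1,4,5,7}->{1,4,5}; X {1,2,3,4,7}->{2,3,4,7}
So after constraint 1: D(X) = {2,3,4,7}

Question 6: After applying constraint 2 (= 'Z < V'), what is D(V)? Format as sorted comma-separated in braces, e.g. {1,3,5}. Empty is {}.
Constraint 1 (Z < X) on D(Z)={1,4,5,7} D(X)={1,2,3,4,7}: Z {1,4,5,7}->{1,4,5}; X {1,2,3,4,7}->{2,3,4,7}
Constraint 2 (Z < V) on D(Z)={1,4,5} D(V)={3,5,6}: no change
So after constraint 2: D(V) = {3,5,6}

Answer: {3,5,6}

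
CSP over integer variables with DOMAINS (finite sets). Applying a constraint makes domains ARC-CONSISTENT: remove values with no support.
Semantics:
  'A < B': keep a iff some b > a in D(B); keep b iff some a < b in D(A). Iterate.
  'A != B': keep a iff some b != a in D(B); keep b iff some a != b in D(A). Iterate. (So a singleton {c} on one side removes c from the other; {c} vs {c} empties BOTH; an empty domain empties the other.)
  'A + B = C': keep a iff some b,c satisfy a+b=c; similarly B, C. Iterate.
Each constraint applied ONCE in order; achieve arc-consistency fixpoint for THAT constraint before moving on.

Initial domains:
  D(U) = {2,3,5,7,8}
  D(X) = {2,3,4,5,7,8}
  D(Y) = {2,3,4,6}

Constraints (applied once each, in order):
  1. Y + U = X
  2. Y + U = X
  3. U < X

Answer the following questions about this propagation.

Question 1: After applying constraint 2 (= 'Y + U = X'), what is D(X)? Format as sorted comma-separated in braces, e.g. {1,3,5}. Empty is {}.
Constraint 1 (Y + U = X) on D(Y)={2,3,4,6} D(U)={2,3,5,7,8} D(X)={2,3,4,5,7,8}: U {2,3,5,7,8}->{2,3,5}; X {2,3,4,5,7,8}->{4,5,7,8}
Constraint 2 (Y + U = X) on D(Y)={2,3,4,6} D(U)={2,3,5} D(X)={4,5,7,8}: no change
So after constraint 2: D(X) = {4,5,7,8}

Answer: {4,5,7,8}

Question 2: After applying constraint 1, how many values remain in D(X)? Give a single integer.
Answer: 4

Derivation:
Constraint 1 (Y + U = X) on D(Y)={2,3,4,6} D(U)={2,3,5,7,8} D(X)={2,3,4,5,7,8}: U {2,3,5,7,8}->{2,3,5}; X {2,3,4,5,7,8}->{4,5,7,8}
So after constraint 1: D(X)={4,5,7,8}, size = 4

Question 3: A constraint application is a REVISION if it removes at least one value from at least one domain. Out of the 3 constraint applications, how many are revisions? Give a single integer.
Constraint 1 (Y + U = X) on D(Y)={2,3,4,6} D(U)={2,3,5,7,8} D(X)={2,3,4,5,7,8}: U {2,3,5,7,8}->{2,3,5}; X {2,3,4,5,7,8}->{4,5,7,8} => REVISION
Constraint 2 (Y + U = X) on D(Y)={2,3,4,6} D(U)={2,3,5} D(X)={4,5,7,8}: no change => not a revision
Constraint 3 (U < X) on D(U)={2,3,5} D(X)={4,5,7,8}: no change => not a revision
Total revisions = 1

Answer: 1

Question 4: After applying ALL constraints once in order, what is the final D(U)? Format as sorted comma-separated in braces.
Answer: {2,3,5}

Derivation:
Constraint 1 (Y + U = X) on D(Y)={2,3,4,6} D(U)={2,3,5,7,8} D(X)={2,3,4,5,7,8}: U {2,3,5,7,8}->{2,3,5}; X {2,3,4,5,7,8}->{4,5,7,8}
Constraint 2 (Y + U = X) on D(Y)={2,3,4,6} D(U)={2,3,5} D(X)={4,5,7,8}: no change
Constraint 3 (U < X) on D(U)={2,3,5} D(X)={4,5,7,8}: no change
So after all 3 constraints: D(U) = {2,3,5}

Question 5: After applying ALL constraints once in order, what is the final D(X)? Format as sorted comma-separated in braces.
Constraint 1 (Y + U = X) on D(Y)={2,3,4,6} D(U)={2,3,5,7,8} D(X)={2,3,4,5,7,8}: U {2,3,5,7,8}->{2,3,5}; X {2,3,4,5,7,8}->{4,5,7,8}
Constraint 2 (Y + U = X) on D(Y)={2,3,4,6} D(U)={2,3,5} D(X)={4,5,7,8}: no change
Constraint 3 (U < X) on D(U)={2,3,5} D(X)={4,5,7,8}: no change
So after all 3 constraints: D(X) = {4,5,7,8}

Answer: {4,5,7,8}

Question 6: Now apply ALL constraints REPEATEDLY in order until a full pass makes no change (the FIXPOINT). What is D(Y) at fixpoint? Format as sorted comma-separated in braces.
pass 0 (initial): D(Y)={2,3,4,6}
pass 1: U {2,3,5,7,8}->{2,3,5}; X {2,3,4,5,7,8}->{4,5,7,8}
pass 2: no change
Fixpoint after 2 passes: D(Y) = {2,3,4,6}

Answer: {2,3,4,6}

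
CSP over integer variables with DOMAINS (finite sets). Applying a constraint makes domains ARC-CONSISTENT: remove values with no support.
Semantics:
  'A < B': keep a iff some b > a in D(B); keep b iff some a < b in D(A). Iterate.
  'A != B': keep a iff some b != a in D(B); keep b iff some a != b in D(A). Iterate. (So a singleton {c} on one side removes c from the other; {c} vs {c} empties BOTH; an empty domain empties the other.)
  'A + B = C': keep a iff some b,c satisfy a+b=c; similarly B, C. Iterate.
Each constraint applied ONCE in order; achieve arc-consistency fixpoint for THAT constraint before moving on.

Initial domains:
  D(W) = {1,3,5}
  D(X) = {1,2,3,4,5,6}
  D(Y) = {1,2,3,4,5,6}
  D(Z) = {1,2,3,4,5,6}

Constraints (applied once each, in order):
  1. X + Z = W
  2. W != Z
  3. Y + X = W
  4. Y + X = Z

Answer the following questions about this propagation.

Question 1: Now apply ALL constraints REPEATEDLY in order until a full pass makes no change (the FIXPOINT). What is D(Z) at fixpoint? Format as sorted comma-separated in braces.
Answer: {2,3,4}

Derivation:
pass 0 (initial): D(Z)={1,2,3,4,5,6}
pass 1: W {1,3,5}->{3,5}; X {1,2,3,4,5,6}->{1,2,3}; Y {1,2,3,4,5,6}->{1,2,3}; Z {1,2,3,4,5,6}->{2,3,4}
pass 2: no change
Fixpoint after 2 passes: D(Z) = {2,3,4}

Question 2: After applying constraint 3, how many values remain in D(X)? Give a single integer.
Answer: 4

Derivation:
Constraint 1 (X + Z = W) on D(X)={1,2,3,4,5,6} D(Z)={1,2,3,4,5,6} D(W)={1,3,5}: X {1,2,3,4,5,6}->{1,2,3,4}; Z {1,2,3,4,5,6}->{1,2,3,4}; W {1,3,5}->{3,5}
Constraint 2 (W != Z) on D(W)={3,5} D(Z)={1,2,3,4}: no change
Constraint 3 (Y + X = W) on D(Y)={1,2,3,4,5,6} D(X)={1,2,3,4} D(W)={3,5}: Y {1,2,3,4,5,6}->{1,2,3,4}
So after constraint 3: D(X)={1,2,3,4}, size = 4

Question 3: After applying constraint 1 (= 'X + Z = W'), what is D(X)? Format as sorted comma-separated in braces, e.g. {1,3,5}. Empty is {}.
Answer: {1,2,3,4}

Derivation:
Constraint 1 (X + Z = W) on D(X)={1,2,3,4,5,6} D(Z)={1,2,3,4,5,6} D(W)={1,3,5}: X {1,2,3,4,5,6}->{1,2,3,4}; Z {1,2,3,4,5,6}->{1,2,3,4}; W {1,3,5}->{3,5}
So after constraint 1: D(X) = {1,2,3,4}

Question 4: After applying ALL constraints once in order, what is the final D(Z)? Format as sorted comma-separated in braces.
Constraint 1 (X + Z = W) on D(X)={1,2,3,4,5,6} D(Z)={1,2,3,4,5,6} D(W)={1,3,5}: X {1,2,3,4,5,6}->{1,2,3,4}; Z {1,2,3,4,5,6}->{1,2,3,4}; W {1,3,5}->{3,5}
Constraint 2 (W != Z) on D(W)={3,5} D(Z)={1,2,3,4}: no change
Constraint 3 (Y + X = W) on D(Y)={1,2,3,4,5,6} D(X)={1,2,3,4} D(W)={3,5}: Y {1,2,3,4,5,6}->{1,2,3,4}
Constraint 4 (Y + X = Z) on D(Y)={1,2,3,4} D(X)={1,2,3,4} D(Z)={1,2,3,4}: Y {1,2,3,4}->{1,2,3}; X {1,2,3,4}->{1,2,3}; Z {1,2,3,4}->{2,3,4}
So after all 4 constraints: D(Z) = {2,3,4}

Answer: {2,3,4}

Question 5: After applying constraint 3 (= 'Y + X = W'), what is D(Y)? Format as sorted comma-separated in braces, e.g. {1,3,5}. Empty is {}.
Answer: {1,2,3,4}

Derivation:
Constraint 1 (X + Z = W) on D(X)={1,2,3,4,5,6} D(Z)={1,2,3,4,5,6} D(W)={1,3,5}: X {1,2,3,4,5,6}->{1,2,3,4}; Z {1,2,3,4,5,6}->{1,2,3,4}; W {1,3,5}->{3,5}
Constraint 2 (W != Z) on D(W)={3,5} D(Z)={1,2,3,4}: no change
Constraint 3 (Y + X = W) on D(Y)={1,2,3,4,5,6} D(X)={1,2,3,4} D(W)={3,5}: Y {1,2,3,4,5,6}->{1,2,3,4}
So after constraint 3: D(Y) = {1,2,3,4}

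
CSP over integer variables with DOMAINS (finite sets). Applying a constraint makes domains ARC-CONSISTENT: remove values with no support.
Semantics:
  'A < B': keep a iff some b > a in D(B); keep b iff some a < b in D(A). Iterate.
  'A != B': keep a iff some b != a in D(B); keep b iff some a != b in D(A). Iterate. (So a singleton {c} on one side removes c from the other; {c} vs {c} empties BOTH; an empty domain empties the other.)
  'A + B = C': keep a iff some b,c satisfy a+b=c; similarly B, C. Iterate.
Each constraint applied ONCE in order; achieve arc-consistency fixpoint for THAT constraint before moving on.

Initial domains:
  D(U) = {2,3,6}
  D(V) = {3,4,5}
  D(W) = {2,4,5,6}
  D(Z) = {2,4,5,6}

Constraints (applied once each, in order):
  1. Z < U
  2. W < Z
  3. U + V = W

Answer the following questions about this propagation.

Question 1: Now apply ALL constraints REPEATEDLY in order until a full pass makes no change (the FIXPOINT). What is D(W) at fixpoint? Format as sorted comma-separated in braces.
Answer: {}

Derivation:
pass 0 (initial): D(W)={2,4,5,6}
pass 1: U {2,3,6}->{}; V {3,4,5}->{}; W {2,4,5,6}->{}; Z {2,4,5,6}->{4,5}
pass 2: Z {4,5}->{}
pass 3: no change
Fixpoint after 3 passes: D(W) = {}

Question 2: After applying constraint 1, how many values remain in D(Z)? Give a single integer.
Answer: 3

Derivation:
Constraint 1 (Z < U) on D(Z)={2,4,5,6} D(U)={2,3,6}: Z {2,4,5,6}->{2,4,5}; U {2,3,6}->{3,6}
So after constraint 1: D(Z)={2,4,5}, size = 3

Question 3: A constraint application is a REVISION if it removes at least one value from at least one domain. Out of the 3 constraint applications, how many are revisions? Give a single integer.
Constraint 1 (Z < U) on D(Z)={2,4,5,6} D(U)={2,3,6}: Z {2,4,5,6}->{2,4,5}; U {2,3,6}->{3,6} => REVISION
Constraint 2 (W < Z) on D(W)={2,4,5,6} D(Z)={2,4,5}: W {2,4,5,6}->{2,4}; Z {2,4,5}->{4,5} => REVISION
Constraint 3 (U + V = W) on D(U)={3,6} D(V)={3,4,5} D(W)={2,4}: U {3,6}->{}; V {3,4,5}->{}; W {2,4}->{} => REVISION
Total revisions = 3

Answer: 3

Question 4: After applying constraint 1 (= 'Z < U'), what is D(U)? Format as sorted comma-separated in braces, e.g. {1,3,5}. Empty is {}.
Answer: {3,6}

Derivation:
Constraint 1 (Z < U) on D(Z)={2,4,5,6} D(U)={2,3,6}: Z {2,4,5,6}->{2,4,5}; U {2,3,6}->{3,6}
So after constraint 1: D(U) = {3,6}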